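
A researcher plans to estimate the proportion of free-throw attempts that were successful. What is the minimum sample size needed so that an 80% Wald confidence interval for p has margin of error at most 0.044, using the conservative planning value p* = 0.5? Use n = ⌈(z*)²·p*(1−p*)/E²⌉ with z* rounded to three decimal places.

For 80% confidence, z* = 1.282.
p*(1−p*) = 0.2500.
Required n before rounding: 1.643524 × 0.2500 / 0.044² = 212.232.
Rounding up, n = 213.

n = 213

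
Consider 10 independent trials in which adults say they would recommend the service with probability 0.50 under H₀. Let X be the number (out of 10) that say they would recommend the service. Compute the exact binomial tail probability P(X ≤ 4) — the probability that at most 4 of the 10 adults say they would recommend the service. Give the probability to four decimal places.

P = 0.3770

X is binomial with n = 10 and p = 0.50.
P(X ≤ 4) = Σ_{j=0}^{4} C(10,j)·0.50^j·0.50^{10−j}.
= 0.000977 + 0.009766 + 0.043945 + 0.117188 + 0.205078 = 0.3770.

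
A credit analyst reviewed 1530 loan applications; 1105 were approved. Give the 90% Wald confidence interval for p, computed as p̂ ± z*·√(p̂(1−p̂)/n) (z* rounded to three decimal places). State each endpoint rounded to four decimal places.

The sample proportion is 1105/1530 = 0.72222.
SE = √(p̂(1−p̂)/n) = √(0.200617/1530) = 0.011451.
The 90% critical value is z* = 1.645.
Margin = 1.645·0.011451 = 0.01884.
So the interval runs from 0.7034 to 0.7411.

(0.7034, 0.7411)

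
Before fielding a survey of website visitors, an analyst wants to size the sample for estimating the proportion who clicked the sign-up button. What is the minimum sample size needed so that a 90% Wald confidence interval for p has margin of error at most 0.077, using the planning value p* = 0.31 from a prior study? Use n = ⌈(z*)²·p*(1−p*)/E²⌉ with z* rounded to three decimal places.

For 90% confidence, z* = 1.645.
p*(1−p*) = 0.31·0.69 = 0.2139.
(z*)²·p*(1−p*)/E² = 2.706025·0.2139/0.005929 = 97.625.
Rounding up, n = 98.

n = 98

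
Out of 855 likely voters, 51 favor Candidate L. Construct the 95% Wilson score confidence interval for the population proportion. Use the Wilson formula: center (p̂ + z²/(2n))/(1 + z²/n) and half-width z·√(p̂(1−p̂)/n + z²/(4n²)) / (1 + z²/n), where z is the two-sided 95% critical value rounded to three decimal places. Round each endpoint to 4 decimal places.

p̂ = 51/855 = 0.05965; z = 1.960, so z² = 3.841600.
Denominator 1 + z²/n = 1 + 3.841600/855 = 1.004493.
Adjusted center: (0.05965 + z²/(2n))/1.004493 = 0.06162.
Radicand: p̂(1−p̂)/n + z²/(4n²) = 0.000065604 + 0.000001314 = 0.000066918.
Half-width = 1.960·√0.000066918/1.004493 = 0.01596.
CI: 0.06162 ± 0.01596 = (0.0457, 0.0776).

(0.0457, 0.0776)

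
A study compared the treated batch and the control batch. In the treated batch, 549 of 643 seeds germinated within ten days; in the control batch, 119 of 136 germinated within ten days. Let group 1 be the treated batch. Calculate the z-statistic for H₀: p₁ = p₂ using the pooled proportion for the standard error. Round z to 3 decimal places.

p̂₁ = 549/643 = 0.85381, p̂₂ = 119/136 = 0.87500.
Pooling: p̂ = 668/779 = 0.85751.
SE = √[p̂(1−p̂)(1/n₁+1/n₂)] = √[0.85751·0.14249·(1/643+1/136)] ≈ 0.032992.
z = -0.02119/0.032992 = -0.642.

z = -0.642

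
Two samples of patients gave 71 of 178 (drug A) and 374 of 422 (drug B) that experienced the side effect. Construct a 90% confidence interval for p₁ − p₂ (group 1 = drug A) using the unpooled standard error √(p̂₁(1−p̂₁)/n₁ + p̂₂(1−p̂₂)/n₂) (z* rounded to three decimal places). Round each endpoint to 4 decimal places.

(-0.5529, -0.4219)

p̂₁ = 71/178 = 0.39888, p̂₂ = 374/422 = 0.88626; p̂₁ − p̂₂ = -0.48738.
SE = √(0.001347045 + 0.000238878) = √0.001585923 = 0.039824.
For 90% confidence, z* = 1.645. Margin of error = 0.06551.
Interval: -0.48738 ± 0.06551 → (-0.5529, -0.4219).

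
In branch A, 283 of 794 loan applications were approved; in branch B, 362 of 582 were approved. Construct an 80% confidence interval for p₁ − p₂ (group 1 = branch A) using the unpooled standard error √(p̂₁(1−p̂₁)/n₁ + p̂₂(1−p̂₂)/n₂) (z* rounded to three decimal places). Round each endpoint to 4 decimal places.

(-0.2993, -0.2318)

p̂₁ = 0.35642, p̂₂ = 0.62199, so the observed difference is -0.26557.
SE = √(0.000288899 + 0.000403982) = √0.000692881 = 0.026323.
For 80% confidence, z* = 1.282. Margin of error = 0.03375.
So the interval runs from -0.2993 to -0.2318.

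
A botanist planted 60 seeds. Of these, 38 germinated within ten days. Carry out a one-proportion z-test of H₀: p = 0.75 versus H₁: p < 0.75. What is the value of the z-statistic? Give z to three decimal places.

z = -2.087

p̂ = 38/60 = 0.63333.
SE₀ = √(0.75·0.25/60) = 0.055902.
z = (0.63333 − 0.75)/0.055902 = -0.11667/0.055902 = -2.087.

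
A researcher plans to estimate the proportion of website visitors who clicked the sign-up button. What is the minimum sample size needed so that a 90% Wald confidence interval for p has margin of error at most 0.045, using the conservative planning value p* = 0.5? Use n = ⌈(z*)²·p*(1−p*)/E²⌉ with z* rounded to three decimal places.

The 90% critical value is z* = 1.645.
p*(1−p*) = 0.50·0.50 = 0.2500.
Required n before rounding: 2.706025 × 0.2500 / 0.045² = 334.077.
Rounding up, n = 335.

n = 335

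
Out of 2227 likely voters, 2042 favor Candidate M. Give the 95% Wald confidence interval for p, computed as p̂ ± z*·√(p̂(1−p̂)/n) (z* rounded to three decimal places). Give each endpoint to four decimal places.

(0.9055, 0.9284)

Sample proportion p̂ = 2042/2227 = 0.91693.
SE(p̂) = √(0.91693·0.08307/2227) = 0.005848.
z* = 1.960 at the 95% level.
Margin of error: 1.960 × 0.005848 = 0.01146.
So the interval runs from 0.9055 to 0.9284.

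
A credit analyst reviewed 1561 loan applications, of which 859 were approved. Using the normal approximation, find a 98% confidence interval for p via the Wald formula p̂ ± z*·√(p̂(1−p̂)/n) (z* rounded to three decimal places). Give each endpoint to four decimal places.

(0.5210, 0.5796)

p̂ = 859/1561 = 0.55029.
SE = √(p̂(1−p̂)/n) = √(0.247471/1561) = 0.012591.
z* = 2.326 at the 98% level.
Margin = 2.326·0.012591 = 0.02929.
CI: 0.55029 ± 0.02929 = (0.5210, 0.5796).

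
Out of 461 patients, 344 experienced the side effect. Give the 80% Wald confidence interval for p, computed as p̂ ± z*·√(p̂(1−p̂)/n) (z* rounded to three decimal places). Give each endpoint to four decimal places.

(0.7202, 0.7722)

The sample proportion is 344/461 = 0.74620.
SE = √(p̂(1−p̂)/n) = √(0.189384/461) = 0.020268.
The 80% critical value is z* = 1.282.
Margin = 1.282·0.020268 = 0.02598.
So the interval runs from 0.7202 to 0.7722.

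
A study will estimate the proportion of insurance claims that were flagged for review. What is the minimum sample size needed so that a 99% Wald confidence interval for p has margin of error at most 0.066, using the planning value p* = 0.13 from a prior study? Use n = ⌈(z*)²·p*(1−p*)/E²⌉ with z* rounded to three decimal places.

The 99% critical value is z* = 2.576.
p*(1−p*) = 0.1131.
Required n before rounding: 6.635776 × 0.1131 / 0.066² = 172.293.
⌈172.293⌉ = 173.

n = 173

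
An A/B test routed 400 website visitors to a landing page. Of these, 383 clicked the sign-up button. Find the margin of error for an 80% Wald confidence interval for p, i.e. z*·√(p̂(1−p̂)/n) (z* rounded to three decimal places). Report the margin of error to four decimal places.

ME = 0.0129

The sample proportion is 383/400 = 0.95750.
Standard error of p̂: √(0.040694/400) = √0.000101734 = 0.010086.
The 80% critical value is z* = 1.282.
ME = 1.282·0.010086 = 0.0129.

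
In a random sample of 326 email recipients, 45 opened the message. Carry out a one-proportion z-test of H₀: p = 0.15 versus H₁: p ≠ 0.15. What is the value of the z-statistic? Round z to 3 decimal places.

z = -0.605

The sample proportion is 45/326 = 0.13804.
Under H₀, SE = √(p₀(1−p₀)/n) = √(0.15·0.85/326) = √0.000391104 = 0.019776.
z = (p̂ − p₀)/SE = (0.13804 − 0.15)/0.019776 = -0.605.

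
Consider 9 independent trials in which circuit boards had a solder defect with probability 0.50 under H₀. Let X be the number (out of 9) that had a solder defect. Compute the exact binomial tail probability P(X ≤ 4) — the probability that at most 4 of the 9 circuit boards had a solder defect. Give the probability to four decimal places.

P = 0.5000

X ~ Binomial(n=9, p=0.50).
P(X ≤ 4) = Σ_{j=0}^{4} C(9,j)·0.50^j·0.50^{9−j}.
= 0.001953 + 0.017578 + 0.070312 + 0.164062 + 0.246094 = 0.5000.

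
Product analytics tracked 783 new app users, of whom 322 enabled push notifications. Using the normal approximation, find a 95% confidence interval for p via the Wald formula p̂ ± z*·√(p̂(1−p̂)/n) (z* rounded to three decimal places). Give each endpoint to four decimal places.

(0.3768, 0.4457)

With x = 322 successes in n = 783, p̂ = 0.41124.
SE = √(p̂(1−p̂)/n) = √(0.242121/783) = 0.017585.
For 95% confidence, z* = 1.960.
Margin of error: 1.960 × 0.017585 = 0.03447.
CI: 0.41124 ± 0.03447 = (0.3768, 0.4457).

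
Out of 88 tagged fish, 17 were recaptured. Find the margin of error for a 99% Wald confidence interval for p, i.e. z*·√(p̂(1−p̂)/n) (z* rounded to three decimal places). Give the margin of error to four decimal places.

ME = 0.1084

p̂ = 17/88 = 0.19318.
SE = √(p̂(1−p̂)/n) = √(0.155863/88) = 0.042085.
For 99% confidence, z* = 2.576.
ME = 2.576·0.042085 = 0.1084.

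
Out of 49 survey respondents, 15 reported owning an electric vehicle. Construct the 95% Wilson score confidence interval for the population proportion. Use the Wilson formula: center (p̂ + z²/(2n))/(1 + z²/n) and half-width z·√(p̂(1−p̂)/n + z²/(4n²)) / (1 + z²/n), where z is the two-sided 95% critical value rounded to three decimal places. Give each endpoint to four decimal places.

(0.1952, 0.4453)

Here p̂ = 15/49 = 0.30612 and z = 1.960 (z² = 3.841600).
Denominator 1 + z²/n = 1 + 3.841600/49 = 1.078400.
Adjusted center: (0.30612 + z²/(2n))/1.078400 = 0.32022.
Radicand: p̂(1−p̂)/n + z²/(4n²) = 0.004334928 + 0.000400000 = 0.004734928.
Half-width = 1.960·√0.004734928/1.078400 = 0.12506.
Interval: 0.32022 ± 0.12506 → (0.1952, 0.4453).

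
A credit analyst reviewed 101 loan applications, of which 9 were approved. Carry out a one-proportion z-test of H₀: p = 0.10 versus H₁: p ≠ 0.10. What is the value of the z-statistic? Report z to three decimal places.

z = -0.365

The sample proportion is 9/101 = 0.08911.
SE₀ = √(0.10·0.90/101) = 0.029851.
Test statistic: z = -0.01089/0.029851 = -0.365.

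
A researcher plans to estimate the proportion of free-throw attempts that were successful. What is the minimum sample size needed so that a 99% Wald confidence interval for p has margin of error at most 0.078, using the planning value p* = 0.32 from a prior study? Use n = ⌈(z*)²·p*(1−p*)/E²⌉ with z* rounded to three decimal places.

n = 238

z* = 2.576 at the 99% level.
p*(1−p*) = 0.2176.
Required n before rounding: 6.635776 × 0.2176 / 0.078² = 237.335.
⌈237.335⌉ = 238.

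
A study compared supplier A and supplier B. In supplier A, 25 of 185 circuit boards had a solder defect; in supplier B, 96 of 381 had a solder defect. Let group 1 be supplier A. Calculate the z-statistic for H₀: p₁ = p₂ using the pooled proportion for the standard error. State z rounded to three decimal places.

z = -3.180

Sample proportions: p̂₁ = 25/185 = 0.13514 and p̂₂ = 96/381 = 0.25197.
Pooled p̂ = (25+96)/(185+381) = 121/566 = 0.21378.
SE = √[p̂(1−p̂)(1/n₁+1/n₂)] = √[0.21378·0.78622·(1/185+1/381)] ≈ 0.036738.
z = -0.11683/0.036738 = -3.180.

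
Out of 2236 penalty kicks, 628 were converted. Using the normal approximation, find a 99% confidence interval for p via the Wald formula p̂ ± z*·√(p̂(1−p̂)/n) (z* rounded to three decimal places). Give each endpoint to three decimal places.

p̂ = 628/2236 = 0.28086.
SE = √(p̂(1−p̂)/n) = √(0.201977/2236) = 0.009504.
The 99% critical value is z* = 2.576.
Margin = 2.576·0.009504 = 0.02448.
So the interval runs from 0.256 to 0.305.

(0.256, 0.305)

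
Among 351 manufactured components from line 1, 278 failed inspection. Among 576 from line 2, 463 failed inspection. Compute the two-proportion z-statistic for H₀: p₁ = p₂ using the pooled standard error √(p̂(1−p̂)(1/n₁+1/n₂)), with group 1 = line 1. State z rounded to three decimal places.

Sample proportions: p̂₁ = 278/351 = 0.79202 and p̂₂ = 463/576 = 0.80382.
Pooling: p̂ = 741/927 = 0.79935.
Pooled SE = √[0.1603879·0.00458511] ≈ 0.027118.
z = (p̂₁ − p̂₂)/SE = (0.79202 − 0.80382)/0.027118 = -0.01180/0.027118 = -0.435.

z = -0.435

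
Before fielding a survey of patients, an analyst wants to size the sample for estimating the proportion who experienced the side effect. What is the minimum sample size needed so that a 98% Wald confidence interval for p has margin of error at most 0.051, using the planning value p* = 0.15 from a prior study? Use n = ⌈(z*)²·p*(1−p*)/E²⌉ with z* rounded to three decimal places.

n = 266

For 98% confidence, z* = 2.326.
p*(1−p*) = 0.1275.
Required n before rounding: 5.410276 × 0.1275 / 0.051² = 265.210.
Rounding up, n = 266.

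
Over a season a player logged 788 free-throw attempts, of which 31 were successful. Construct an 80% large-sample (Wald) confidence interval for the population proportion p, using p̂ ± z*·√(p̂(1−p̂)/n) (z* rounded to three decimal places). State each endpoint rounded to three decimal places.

(0.030, 0.048)

The sample proportion is 31/788 = 0.03934.
Standard error of p̂: √(0.037792/788) = √0.000047960 = 0.006925.
For 80% confidence, z* = 1.282.
Margin of error: 1.282 × 0.006925 = 0.00888.
Interval: 0.03934 ± 0.00888 → (0.030, 0.048).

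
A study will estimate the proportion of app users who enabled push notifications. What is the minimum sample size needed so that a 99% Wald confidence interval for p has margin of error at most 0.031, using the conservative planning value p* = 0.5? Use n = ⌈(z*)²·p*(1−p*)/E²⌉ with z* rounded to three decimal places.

z* = 2.576 at the 99% level.
p*(1−p*) = 0.2500.
(z*)²·p*(1−p*)/E² = 6.635776·0.2500/0.000961 = 1726.268.
⌈1726.268⌉ = 1727.

n = 1727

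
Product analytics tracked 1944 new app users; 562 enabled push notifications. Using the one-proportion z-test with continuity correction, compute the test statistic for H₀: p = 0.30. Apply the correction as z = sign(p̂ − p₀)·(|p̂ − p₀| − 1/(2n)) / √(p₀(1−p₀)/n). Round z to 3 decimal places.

z = -1.025

Sample proportion p̂ = 562/1944 = 0.28909. p̂ − p₀ = -0.010905.
1/(2n) = 0.000257.
Corrected numerator: |-0.010905| − 0.000257 = 0.010648.
Null standard error: √(0.30·0.70/1944) = √0.000108025 = 0.010393.
z = −0.010648/0.010393 = -1.025.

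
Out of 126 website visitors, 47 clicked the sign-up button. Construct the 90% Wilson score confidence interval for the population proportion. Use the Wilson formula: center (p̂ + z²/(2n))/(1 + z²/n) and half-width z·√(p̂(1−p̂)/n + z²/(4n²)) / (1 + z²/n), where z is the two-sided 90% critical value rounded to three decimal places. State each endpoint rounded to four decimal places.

p̂ = 47/126 = 0.37302; z = 1.645, so z² = 2.706025.
1 + z²/n = 1.021476.
Adjusted center: (0.37302 + z²/(2n))/1.021476 = 0.37569.
Radicand: p̂(1−p̂)/n + z²/(4n²) = 0.001856151 + 0.000042612 = 0.001898763.
Half-width = z·√(radicand)/denom = 1.645·0.043575/1.021476 = 0.07017.
CI: 0.37569 ± 0.07017 = (0.3055, 0.4459).

(0.3055, 0.4459)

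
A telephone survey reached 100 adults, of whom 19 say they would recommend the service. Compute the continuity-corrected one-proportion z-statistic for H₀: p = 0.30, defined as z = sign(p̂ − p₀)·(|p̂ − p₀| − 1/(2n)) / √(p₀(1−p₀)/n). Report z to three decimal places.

The sample proportion is 19/100 = 0.19000. p̂ − p₀ = -0.110000.
1/(2n) = 0.005000.
Corrected numerator: |-0.110000| − 0.005000 = 0.105000.
SE₀ = √(0.30·0.70/100) = 0.045826.
z = −0.105000/0.045826 = -2.291.

z = -2.291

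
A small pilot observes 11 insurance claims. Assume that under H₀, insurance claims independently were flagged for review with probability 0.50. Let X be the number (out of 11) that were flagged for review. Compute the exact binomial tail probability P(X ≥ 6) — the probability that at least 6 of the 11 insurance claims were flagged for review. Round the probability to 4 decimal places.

X ~ Binomial(n=11, p=0.50).
P(X ≥ 6) = Σ_{j=6}^{11} C(11,j)·0.50^j·0.50^{11−j}.
= 0.225586 + 0.161133 + 0.080566 + 0.026855 + 0.005371 + 0.000488 = 0.5000.

P = 0.5000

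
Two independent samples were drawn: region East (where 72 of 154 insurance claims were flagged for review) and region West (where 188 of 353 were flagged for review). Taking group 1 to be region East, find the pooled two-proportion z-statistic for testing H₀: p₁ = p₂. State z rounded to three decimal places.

z = -1.348

p̂₁ = 72/154 = 0.46753, p̂₂ = 188/353 = 0.53258.
Pooled p̂ = (72+188)/(154+353) = 260/507 = 0.51282.
Pooled SE = √[0.2498356·0.00932637] ≈ 0.048271.
z = (p̂₁ − p̂₂)/SE = (0.46753 − 0.53258)/0.048271 = -0.06505/0.048271 = -1.348.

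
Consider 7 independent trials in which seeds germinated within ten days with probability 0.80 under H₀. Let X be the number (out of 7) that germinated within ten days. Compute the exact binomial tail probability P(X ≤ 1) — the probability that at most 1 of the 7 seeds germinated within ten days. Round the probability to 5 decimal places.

P = 0.00037

X is binomial with n = 7 and p = 0.80.
P(X ≤ 1) = C(7,0)·0.80^0·0.20^7 + C(7,1)·0.80^1·0.20^6.
= 0.000013 + 0.000358 = 0.00037.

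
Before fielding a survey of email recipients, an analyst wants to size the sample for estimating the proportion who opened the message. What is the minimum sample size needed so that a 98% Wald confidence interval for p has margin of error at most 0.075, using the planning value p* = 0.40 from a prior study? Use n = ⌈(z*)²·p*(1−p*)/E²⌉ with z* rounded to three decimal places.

For 98% confidence, z* = 2.326.
p*(1−p*) = 0.2400.
Required n before rounding: 5.410276 × 0.2400 / 0.075² = 230.838.
⌈230.838⌉ = 231.

n = 231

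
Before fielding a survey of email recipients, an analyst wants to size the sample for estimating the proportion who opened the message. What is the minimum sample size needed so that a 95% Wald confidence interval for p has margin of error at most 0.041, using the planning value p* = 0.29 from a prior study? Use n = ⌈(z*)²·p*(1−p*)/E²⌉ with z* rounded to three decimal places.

For 95% confidence, z* = 1.960.
p*(1−p*) = 0.2059.
Required n before rounding: 3.841600 × 0.2059 / 0.041² = 470.545.
⌈470.545⌉ = 471.

n = 471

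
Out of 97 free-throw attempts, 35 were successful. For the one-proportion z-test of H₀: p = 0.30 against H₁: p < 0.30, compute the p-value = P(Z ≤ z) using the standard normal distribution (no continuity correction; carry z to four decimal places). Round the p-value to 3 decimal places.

p-value = 0.904

p̂ = 35/97 = 0.36082.
Under H₀, SE = √(p₀(1−p₀)/n) = √(0.30·0.70/97) = √0.002164948 = 0.046529.
z = (p̂ − p₀)/SE = (35/97 − 0.30)/0.046529 ≈ 1.3072.
From the standard normal, P(Z ≤ z) = 0.904.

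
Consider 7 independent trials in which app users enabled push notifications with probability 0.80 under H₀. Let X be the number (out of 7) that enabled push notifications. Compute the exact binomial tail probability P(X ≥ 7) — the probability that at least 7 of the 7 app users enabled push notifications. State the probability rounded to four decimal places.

X is binomial with n = 7 and p = 0.80.
P(X ≥ 7) = C(7,7)·0.80^7·0.20^0.
= 0.209715 = 0.2097.

P = 0.2097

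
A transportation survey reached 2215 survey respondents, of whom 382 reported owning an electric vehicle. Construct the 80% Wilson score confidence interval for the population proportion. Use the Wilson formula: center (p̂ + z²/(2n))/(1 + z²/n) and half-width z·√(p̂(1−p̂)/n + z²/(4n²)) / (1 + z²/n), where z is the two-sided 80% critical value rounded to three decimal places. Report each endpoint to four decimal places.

p̂ = 382/2215 = 0.17246; z = 1.282, so z² = 1.643524.
Denominator 1 + z²/n = 1 + 1.643524/2215 = 1.000742.
Center = (0.17246 + 0.000371)/1.000742 = 0.17270.
Radicand: p̂(1−p̂)/n + z²/(4n²) = 0.000064432 + 0.000000084 = 0.000064516.
Half-width = z·√(radicand)/denom = 1.282·0.008032/1.000742 = 0.01029.
Interval: 0.17270 ± 0.01029 → (0.1624, 0.1830).

(0.1624, 0.1830)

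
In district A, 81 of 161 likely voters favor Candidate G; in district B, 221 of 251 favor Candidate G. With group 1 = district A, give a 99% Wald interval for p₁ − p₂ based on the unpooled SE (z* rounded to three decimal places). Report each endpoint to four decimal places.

(-0.4918, -0.2630)

p̂₁ = 0.50311, p̂₂ = 0.88048, so the observed difference is -0.37737.
Unpooled SE = √(p̂₁(1−p̂₁)/n₁ + p̂₂(1−p̂₂)/n₂) = √(0.001552735 + 0.000419269) = 0.044407.
z* = 2.576 at the 99% level. Margin = 2.576·0.044407 = 0.11439.
Interval: -0.37737 ± 0.11439 → (-0.4918, -0.2630).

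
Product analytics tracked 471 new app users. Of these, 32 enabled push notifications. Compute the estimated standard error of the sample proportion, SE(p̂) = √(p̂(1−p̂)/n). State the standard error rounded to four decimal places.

p̂ = 32/471 = 0.06794.
p̂(1−p̂) = 0.06794·0.93206 = 0.063324.
SE = √(0.063324/471) = 0.0116.

SE = 0.0116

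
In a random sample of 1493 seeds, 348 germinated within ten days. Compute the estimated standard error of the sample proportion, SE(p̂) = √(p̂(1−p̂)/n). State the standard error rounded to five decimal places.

SE = 0.01094

Sample proportion p̂ = 348/1493 = 0.23309.
p̂(1−p̂) = 0.23309·0.76691 = 0.178759.
SE = √(0.178759/1493) = √0.000119731 = 0.01094.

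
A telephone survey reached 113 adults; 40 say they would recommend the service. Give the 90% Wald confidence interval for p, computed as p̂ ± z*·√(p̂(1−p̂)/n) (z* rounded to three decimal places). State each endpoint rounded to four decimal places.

(0.2800, 0.4280)

p̂ = 40/113 = 0.35398.
SE(p̂) = √(0.35398·0.64602/113) = 0.044986.
z* = 1.645 at the 90% level.
Margin = 1.645·0.044986 = 0.07400.
CI: 0.35398 ± 0.07400 = (0.2800, 0.4280).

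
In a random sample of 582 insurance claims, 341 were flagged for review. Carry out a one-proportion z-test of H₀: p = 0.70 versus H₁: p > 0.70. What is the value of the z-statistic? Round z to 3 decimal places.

z = -6.006

Sample proportion p̂ = 341/582 = 0.58591.
Null standard error: √(0.70·0.30/582) = √0.000360825 = 0.018995.
Test statistic: z = -0.11409/0.018995 = -6.006.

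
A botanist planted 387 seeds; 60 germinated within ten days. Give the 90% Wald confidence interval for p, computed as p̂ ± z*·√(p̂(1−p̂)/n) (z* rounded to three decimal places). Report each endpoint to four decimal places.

(0.1248, 0.1853)

p̂ = 60/387 = 0.15504.
SE = √(p̂(1−p̂)/n) = √(0.131002/387) = 0.018399.
For 90% confidence, z* = 1.645.
Margin = 1.645·0.018399 = 0.03027.
So the interval runs from 0.1248 to 0.1853.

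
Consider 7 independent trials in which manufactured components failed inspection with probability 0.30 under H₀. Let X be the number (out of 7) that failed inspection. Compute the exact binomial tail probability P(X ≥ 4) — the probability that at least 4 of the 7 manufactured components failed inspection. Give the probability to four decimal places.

P = 0.1260

X is binomial with n = 7 and p = 0.30.
P(X ≥ 4) = C(7,4)·0.30^4·0.70^3 + C(7,5)·0.30^5·0.70^2 + C(7,6)·0.30^6·0.70^1 + C(7,7)·0.30^7·0.70^0.
= 0.097240 + 0.025005 + 0.003572 + 0.000219 = 0.1260.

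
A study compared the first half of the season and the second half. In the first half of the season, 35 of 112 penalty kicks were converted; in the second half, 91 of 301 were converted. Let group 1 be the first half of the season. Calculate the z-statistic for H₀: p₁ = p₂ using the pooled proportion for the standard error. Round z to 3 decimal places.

p̂₁ = 35/112 = 0.31250, p̂₂ = 91/301 = 0.30233.
Pooled p̂ = (35+91)/(112+301) = 126/413 = 0.30508.
SE = √[p̂(1−p̂)(1/n₁+1/n₂)] = √[0.30508·0.69492·(1/112+1/301)] ≈ 0.050963.
z = 0.01017/0.050963 = 0.200.

z = 0.200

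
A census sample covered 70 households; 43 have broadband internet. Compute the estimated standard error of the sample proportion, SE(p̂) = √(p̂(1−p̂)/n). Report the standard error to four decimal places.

SE = 0.0582

Sample proportion p̂ = 43/70 = 0.61429.
p̂(1−p̂) = 0.61429·0.38571 = 0.236938.
Dividing by n and taking the root: √0.003384829 = 0.0582.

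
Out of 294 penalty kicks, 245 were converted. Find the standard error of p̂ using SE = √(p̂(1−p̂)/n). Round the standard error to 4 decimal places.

The sample proportion is 245/294 = 0.83333.
p̂(1−p̂) = 0.138891.
SE = √(0.138891/294) = 0.0217.

SE = 0.0217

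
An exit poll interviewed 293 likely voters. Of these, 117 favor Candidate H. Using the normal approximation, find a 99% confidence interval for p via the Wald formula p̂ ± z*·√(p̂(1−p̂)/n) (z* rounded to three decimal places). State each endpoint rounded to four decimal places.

(0.3256, 0.4730)

p̂ = 117/293 = 0.39932.
SE(p̂) = √(0.39932·0.60068/293) = 0.028612.
z* = 2.576 at the 99% level.
Margin = 2.576·0.028612 = 0.07370.
Interval: 0.39932 ± 0.07370 → (0.3256, 0.4730).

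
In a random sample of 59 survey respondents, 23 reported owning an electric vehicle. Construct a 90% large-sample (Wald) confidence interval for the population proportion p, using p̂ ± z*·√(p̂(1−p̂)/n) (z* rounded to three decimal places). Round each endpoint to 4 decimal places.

(0.2854, 0.4943)

p̂ = 23/59 = 0.38983.
Standard error of p̂: √(0.237863/59) = √0.004031571 = 0.063495.
For 90% confidence, z* = 1.645.
Margin = 1.645·0.063495 = 0.10445.
Interval: 0.38983 ± 0.10445 → (0.2854, 0.4943).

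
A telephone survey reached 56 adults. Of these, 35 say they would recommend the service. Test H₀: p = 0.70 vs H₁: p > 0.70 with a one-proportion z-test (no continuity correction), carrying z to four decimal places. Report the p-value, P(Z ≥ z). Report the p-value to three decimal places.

p-value = 0.890

Sample proportion p̂ = 35/56 = 0.62500.
SE₀ = √(0.70·0.30/56) = 0.061237.
Test statistic (full precision, shown to 4 dp): z = (35/56 − 0.70)/SE₀ ≈ -1.2247.
From the standard normal, P(Z ≥ z) = 0.890.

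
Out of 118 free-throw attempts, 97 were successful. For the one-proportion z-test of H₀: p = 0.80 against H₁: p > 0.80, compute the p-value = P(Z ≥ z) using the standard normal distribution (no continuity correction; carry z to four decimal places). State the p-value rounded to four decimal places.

p-value = 0.2748

p̂ = 97/118 = 0.82203.
Null standard error: √(0.80·0.20/118) = √0.001355932 = 0.036823.
z = (p̂ − p₀)/SE = (97/118 − 0.80)/0.036823 ≈ 0.5984.
From the standard normal, P(Z ≥ z) = 0.2748.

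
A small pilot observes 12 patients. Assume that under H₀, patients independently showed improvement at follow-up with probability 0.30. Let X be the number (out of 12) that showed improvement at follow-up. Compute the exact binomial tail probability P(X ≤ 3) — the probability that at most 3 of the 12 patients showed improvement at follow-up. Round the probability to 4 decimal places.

P = 0.4925

X is binomial with n = 12 and p = 0.30.
P(X ≤ 3) = C(12,0)·0.30^0·0.70^12 + C(12,1)·0.30^1·0.70^11 + C(12,2)·0.30^2·0.70^10 + C(12,3)·0.30^3·0.70^9.
= 0.013841 + 0.071184 + 0.167790 + 0.239700 = 0.4925.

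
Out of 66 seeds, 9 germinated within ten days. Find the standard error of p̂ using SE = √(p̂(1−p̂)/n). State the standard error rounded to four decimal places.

SE = 0.0422

The sample proportion is 9/66 = 0.13636.
p̂(1−p̂) = 0.117766.
Dividing by n and taking the root: √0.001784333 = 0.0422.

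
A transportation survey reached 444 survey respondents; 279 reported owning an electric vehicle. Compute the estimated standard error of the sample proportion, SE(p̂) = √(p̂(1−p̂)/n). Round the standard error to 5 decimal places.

With x = 279 successes in n = 444, p̂ = 0.62838.
p̂(1−p̂) = 0.62838·0.37162 = 0.233519.
SE = √(0.233519/444) = √0.000525944 = 0.02293.

SE = 0.02293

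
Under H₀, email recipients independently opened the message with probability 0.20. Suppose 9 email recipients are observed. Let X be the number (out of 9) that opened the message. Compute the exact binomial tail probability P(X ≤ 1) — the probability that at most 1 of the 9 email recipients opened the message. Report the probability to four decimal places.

X ~ Binomial(n=9, p=0.20).
P(X ≤ 1) = C(9,0)·0.20^0·0.80^9 + C(9,1)·0.20^1·0.80^8.
= 0.134218 + 0.301990 = 0.4362.

P = 0.4362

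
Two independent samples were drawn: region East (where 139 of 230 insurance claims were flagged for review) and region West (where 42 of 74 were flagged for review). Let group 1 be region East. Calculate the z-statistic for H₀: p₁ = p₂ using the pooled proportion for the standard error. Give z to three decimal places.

z = 0.561

Sample proportions: p̂₁ = 139/230 = 0.60435 and p̂₂ = 42/74 = 0.56757.
Pooling: p̂ = 181/304 = 0.59539.
Pooled SE = √[0.2408998·0.01786134] ≈ 0.065596.
z = 0.03678/0.065596 = 0.561.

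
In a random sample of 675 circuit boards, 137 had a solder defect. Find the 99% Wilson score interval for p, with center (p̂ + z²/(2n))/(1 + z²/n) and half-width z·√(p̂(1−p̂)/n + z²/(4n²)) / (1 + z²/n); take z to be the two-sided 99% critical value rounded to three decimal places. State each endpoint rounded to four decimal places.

Here p̂ = 137/675 = 0.20296 and z = 2.576 (z² = 6.635776).
Denominator 1 + z²/n = 1 + 6.635776/675 = 1.009831.
Center = (0.20296 + 0.004915)/1.009831 = 0.20585.
Radicand: p̂(1−p̂)/n + z²/(4n²) = 0.000239658 + 0.000003641 = 0.000243299.
Half-width = 2.576·√0.000243299/1.009831 = 0.03979.
CI: 0.20585 ± 0.03979 = (0.1661, 0.2456).

(0.1661, 0.2456)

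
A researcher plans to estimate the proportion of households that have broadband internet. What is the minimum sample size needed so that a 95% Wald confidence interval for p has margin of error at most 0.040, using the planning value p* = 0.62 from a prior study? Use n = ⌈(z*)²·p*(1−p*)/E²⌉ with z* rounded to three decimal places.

n = 566

z* = 1.960 at the 95% level.
p*(1−p*) = 0.2356.
(z*)²·p*(1−p*)/E² = 3.841600·0.2356/0.001600 = 565.676.
Rounding up, n = 566.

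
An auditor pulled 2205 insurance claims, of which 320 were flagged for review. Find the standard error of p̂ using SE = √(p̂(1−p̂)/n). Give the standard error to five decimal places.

SE = 0.00750

The sample proportion is 320/2205 = 0.14512.
p̂(1−p̂) = 0.124060.
SE = √(0.124060/2205) = 0.00750.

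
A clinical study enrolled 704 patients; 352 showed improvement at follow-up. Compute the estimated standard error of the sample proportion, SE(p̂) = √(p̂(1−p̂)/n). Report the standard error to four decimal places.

SE = 0.0188

The sample proportion is 352/704 = 0.50000.
p̂(1−p̂) = 0.50000·0.50000 = 0.250000.
Dividing by n and taking the root: √0.000355114 = 0.0188.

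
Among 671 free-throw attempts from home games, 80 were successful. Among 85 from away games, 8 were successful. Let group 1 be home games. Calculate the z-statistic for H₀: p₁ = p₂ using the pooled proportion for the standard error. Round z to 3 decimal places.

Sample proportions: p̂₁ = 80/671 = 0.11923 and p̂₂ = 8/85 = 0.09412.
Pooled p̂ = (80+8)/(671+85) = 88/756 = 0.11640.
SE = √[p̂(1−p̂)(1/n₁+1/n₂)] = √[0.11640·0.88360·(1/671+1/85)] ≈ 0.036923.
z = 0.02511/0.036923 = 0.680.

z = 0.680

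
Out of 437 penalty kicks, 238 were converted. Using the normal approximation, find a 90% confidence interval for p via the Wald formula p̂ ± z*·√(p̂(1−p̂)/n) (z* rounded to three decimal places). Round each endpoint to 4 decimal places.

The sample proportion is 238/437 = 0.54462.
SE = √(p̂(1−p̂)/n) = √(0.248009/437) = 0.023823.
z* = 1.645 at the 90% level.
Margin of error: 1.645 × 0.023823 = 0.03919.
CI: 0.54462 ± 0.03919 = (0.5054, 0.5838).

(0.5054, 0.5838)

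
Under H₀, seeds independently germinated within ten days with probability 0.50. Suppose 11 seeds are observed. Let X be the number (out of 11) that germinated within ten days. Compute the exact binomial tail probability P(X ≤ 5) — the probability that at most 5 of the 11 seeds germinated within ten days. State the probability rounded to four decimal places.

P = 0.5000

X ~ Binomial(n=11, p=0.50).
P(X ≤ 5) = Σ_{j=0}^{5} C(11,j)·0.50^j·0.50^{11−j}.
= 0.000488 + 0.005371 + 0.026855 + 0.080566 + 0.161133 + 0.225586 = 0.5000.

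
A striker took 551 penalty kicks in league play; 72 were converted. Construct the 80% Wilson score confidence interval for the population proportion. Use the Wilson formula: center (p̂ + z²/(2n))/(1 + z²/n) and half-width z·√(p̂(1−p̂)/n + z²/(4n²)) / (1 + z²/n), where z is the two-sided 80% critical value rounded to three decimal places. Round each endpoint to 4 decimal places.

p̂ = 72/551 = 0.13067; z = 1.282, so z² = 1.643524.
1 + z²/n = 1.002983.
Adjusted center: (0.13067 + z²/(2n))/1.002983 = 0.13177.
Radicand: p̂(1−p̂)/n + z²/(4n²) = 0.000206164 + 0.000001353 = 0.000207517.
Half-width = 1.282·√0.000207517/1.002983 = 0.01841.
CI: 0.13177 ± 0.01841 = (0.1134, 0.1502).

(0.1134, 0.1502)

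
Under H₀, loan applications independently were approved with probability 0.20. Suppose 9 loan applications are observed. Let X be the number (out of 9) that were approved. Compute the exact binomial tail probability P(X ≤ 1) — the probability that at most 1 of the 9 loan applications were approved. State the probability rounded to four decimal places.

X is binomial with n = 9 and p = 0.20.
P(X ≤ 1) = C(9,0)·0.20^0·0.80^9 + C(9,1)·0.20^1·0.80^8.
= 0.134218 + 0.301990 = 0.4362.

P = 0.4362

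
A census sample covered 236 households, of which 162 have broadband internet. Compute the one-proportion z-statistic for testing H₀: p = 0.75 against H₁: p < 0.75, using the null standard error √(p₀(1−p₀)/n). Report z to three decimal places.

Sample proportion p̂ = 162/236 = 0.68644.
Under H₀, SE = √(p₀(1−p₀)/n) = √(0.75·0.25/236) = √0.000794492 = 0.028187.
z = (0.68644 − 0.75)/0.028187 = -0.06356/0.028187 = -2.255.

z = -2.255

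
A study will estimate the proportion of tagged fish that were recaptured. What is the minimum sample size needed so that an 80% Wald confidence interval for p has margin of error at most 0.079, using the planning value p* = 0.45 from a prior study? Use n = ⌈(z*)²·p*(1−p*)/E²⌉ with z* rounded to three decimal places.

The 80% critical value is z* = 1.282.
p*(1−p*) = 0.45·0.55 = 0.2475.
Required n before rounding: 1.643524 × 0.2475 / 0.079² = 65.177.
⌈65.177⌉ = 66.

n = 66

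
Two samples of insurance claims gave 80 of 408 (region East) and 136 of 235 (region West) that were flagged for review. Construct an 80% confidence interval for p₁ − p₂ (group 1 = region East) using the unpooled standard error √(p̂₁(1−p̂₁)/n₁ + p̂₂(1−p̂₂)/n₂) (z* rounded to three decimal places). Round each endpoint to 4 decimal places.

(-0.4310, -0.3343)

p̂₁ = 0.19608, p̂₂ = 0.57872, so the observed difference is -0.38264.
SE = √(0.000386352 + 0.001037458) = √0.001423810 = 0.037733.
For 80% confidence, z* = 1.282. Margin = 1.282·0.037733 = 0.04837.
Interval: -0.38264 ± 0.04837 → (-0.4310, -0.3343).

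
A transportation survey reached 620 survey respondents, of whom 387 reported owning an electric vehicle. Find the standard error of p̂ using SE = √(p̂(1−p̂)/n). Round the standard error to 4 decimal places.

The sample proportion is 387/620 = 0.62419.
p̂(1−p̂) = 0.62419·0.37581 = 0.234577.
Dividing by n and taking the root: √0.000378350 = 0.0195.

SE = 0.0195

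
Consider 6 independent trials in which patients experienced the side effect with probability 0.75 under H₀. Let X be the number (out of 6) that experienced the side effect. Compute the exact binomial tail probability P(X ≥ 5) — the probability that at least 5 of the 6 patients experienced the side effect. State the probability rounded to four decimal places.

X is binomial with n = 6 and p = 0.75.
P(X ≥ 5) = C(6,5)·0.75^5·0.25^1 + C(6,6)·0.75^6·0.25^0.
= 0.355957 + 0.177979 = 0.5339.

P = 0.5339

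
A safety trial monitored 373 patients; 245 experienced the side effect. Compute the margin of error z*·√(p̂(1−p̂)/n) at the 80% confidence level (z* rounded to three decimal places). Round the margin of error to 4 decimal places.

ME = 0.0315

The sample proportion is 245/373 = 0.65684.
SE(p̂) = √(0.65684·0.34316/373) = 0.024582.
z* = 1.282 at the 80% level.
Margin of error = z*·SE = 1.282 × 0.024582 = 0.0315.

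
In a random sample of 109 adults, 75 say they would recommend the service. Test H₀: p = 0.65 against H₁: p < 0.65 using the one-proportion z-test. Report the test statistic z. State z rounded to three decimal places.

The sample proportion is 75/109 = 0.68807.
Under H₀, SE = √(p₀(1−p₀)/n) = √(0.65·0.35/109) = √0.002087156 = 0.045685.
z = (0.68807 − 0.65)/0.045685 = 0.03807/0.045685 = 0.833.

z = 0.833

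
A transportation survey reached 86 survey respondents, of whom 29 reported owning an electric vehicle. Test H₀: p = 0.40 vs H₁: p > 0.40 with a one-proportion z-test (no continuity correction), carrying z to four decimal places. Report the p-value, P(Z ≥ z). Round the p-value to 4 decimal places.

p̂ = 29/86 = 0.33721.
Under H₀, SE = √(p₀(1−p₀)/n) = √(0.40·0.60/86) = √0.002790698 = 0.052827.
z = (p̂ − p₀)/SE = (29/86 − 0.40)/0.052827 ≈ -1.1886.
p-value = P(Z ≥ z) with z = -1.1886 → 0.8827.

p-value = 0.8827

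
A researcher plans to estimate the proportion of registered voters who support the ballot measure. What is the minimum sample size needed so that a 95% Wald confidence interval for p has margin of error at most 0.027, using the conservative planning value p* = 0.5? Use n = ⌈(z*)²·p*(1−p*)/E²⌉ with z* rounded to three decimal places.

n = 1318

The 95% critical value is z* = 1.960.
p*(1−p*) = 0.50·0.50 = 0.2500.
Required n before rounding: 3.841600 × 0.2500 / 0.027² = 1317.421.
⌈1317.421⌉ = 1318.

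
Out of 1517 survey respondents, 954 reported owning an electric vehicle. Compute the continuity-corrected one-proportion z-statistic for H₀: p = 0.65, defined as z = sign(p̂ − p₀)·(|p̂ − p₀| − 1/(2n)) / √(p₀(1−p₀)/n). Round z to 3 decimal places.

z = -1.698

With x = 954 successes in n = 1517, p̂ = 0.62887. p̂ − p₀ = -0.021127.
Continuity correction 1/(2n) = 1/3034 = 0.000330.
Corrected numerator: |-0.021127| − 0.000330 = 0.020797.
SE₀ = √(0.65·0.35/1517) = 0.012246.
z = −0.020797/0.012246 = -1.698.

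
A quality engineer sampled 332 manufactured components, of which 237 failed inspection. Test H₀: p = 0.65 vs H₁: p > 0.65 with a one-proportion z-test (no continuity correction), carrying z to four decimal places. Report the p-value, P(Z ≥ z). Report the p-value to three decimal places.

p̂ = 237/332 = 0.71386.
Under H₀, SE = √(p₀(1−p₀)/n) = √(0.65·0.35/332) = √0.000685241 = 0.026177.
z = (p̂ − p₀)/SE = (237/332 − 0.65)/0.026177 ≈ 2.4394.
p-value = P(Z ≥ z) with z = 2.4394 → 0.007.

p-value = 0.007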